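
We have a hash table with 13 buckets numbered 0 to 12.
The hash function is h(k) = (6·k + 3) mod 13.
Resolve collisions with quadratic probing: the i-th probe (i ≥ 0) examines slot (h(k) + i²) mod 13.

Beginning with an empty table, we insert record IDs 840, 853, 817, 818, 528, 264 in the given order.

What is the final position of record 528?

Insert 840: h=12, slot 12 empty → index 12.
Insert 853: h=12, slot 12 occupied → index 0.
Insert 817: h=4, slot 4 empty → index 4.
Insert 818: h=10, slot 10 empty → index 10.
Insert 528: h=12, slots 12,0 occupied → index 3.
Insert 264: h=1, slot 1 empty → index 1.
Table: [853, 264, —, 528, 817, —, —, —, —, —, 818, —, 840]

3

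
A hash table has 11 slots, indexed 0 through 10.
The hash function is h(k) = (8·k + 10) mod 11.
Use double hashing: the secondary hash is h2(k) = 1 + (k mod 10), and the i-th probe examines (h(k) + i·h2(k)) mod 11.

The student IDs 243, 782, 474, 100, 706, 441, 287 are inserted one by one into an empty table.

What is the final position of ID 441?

9

243 hashes to 7; slot 7 is free -> place at 7.
782 hashes to 7, h2=3; 7 taken -> place at 10.
474 hashes to 7, h2=5; 7 taken -> place at 1.
100 hashes to 7, h2=1; 7 taken -> place at 8.
706 hashes to 4; slot 4 is free -> place at 4.
441 hashes to 7, h2=2; 7 taken -> place at 9.
287 hashes to 7, h2=8; 7,4,1,9 taken -> place at 6.
Table: [_, 474, _, _, 706, _, 287, 243, 100, 441, 782]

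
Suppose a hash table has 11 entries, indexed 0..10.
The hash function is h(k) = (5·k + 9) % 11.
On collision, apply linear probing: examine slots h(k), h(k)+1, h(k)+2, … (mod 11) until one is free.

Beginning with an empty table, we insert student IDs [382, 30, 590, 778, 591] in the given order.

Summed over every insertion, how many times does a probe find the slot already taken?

6

382: h=5 -> slot 5
30: h=5, probe 5,6 -> slot 6
590: h=0 -> slot 0
778: h=5, probe 5,6,7 -> slot 7
591: h=5, probe 5,6,7,8 -> slot 8
Table: [590, —, —, —, —, 382, 30, 778, 591, —, —]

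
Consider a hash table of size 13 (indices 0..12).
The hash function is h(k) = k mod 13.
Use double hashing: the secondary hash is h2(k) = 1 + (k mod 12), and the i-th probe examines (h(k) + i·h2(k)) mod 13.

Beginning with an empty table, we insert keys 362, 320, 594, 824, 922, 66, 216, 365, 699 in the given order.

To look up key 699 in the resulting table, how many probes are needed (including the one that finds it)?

362: h=11 => slot 11
320: h=8 => slot 8
594: h=9 => slot 9
824: h=5 => slot 5
922: h=12 => slot 12
66: h=1 => slot 1
216: h=8, h2=1, probe 8,9,10 => slot 10
365: h=1, h2=6, probe 1,7 => slot 7
699: h=10, h2=4, probe 10,1,5,9,0 => slot 0
Table: [699, 66, _, _, _, 824, _, 365, 320, 594, 216, 362, 922]
Lookup 699: h=10, h2=4, probe 10,1,5,9,0 → found at 0.

5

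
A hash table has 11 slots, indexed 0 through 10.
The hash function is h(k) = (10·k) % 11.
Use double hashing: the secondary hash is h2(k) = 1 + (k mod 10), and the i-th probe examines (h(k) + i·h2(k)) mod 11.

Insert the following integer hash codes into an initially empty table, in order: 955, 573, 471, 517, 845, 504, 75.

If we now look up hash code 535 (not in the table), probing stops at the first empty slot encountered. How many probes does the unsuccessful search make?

3

955: h=2 -> slot 2
573: h=10 -> slot 10
471: h=2, h2=2, probe 2,4 -> slot 4
517: h=0 -> slot 0
845: h=2, h2=6, probe 2,8 -> slot 8
504: h=2, h2=5, probe 2,7 -> slot 7
75: h=2, h2=6, probe 2,8,3 -> slot 3
Table: [517, —, 955, 75, 471, —, —, 504, 845, —, 573]
Lookup 535: h=4, h2=6, probe 4,10,5 → slot 5 empty, not found.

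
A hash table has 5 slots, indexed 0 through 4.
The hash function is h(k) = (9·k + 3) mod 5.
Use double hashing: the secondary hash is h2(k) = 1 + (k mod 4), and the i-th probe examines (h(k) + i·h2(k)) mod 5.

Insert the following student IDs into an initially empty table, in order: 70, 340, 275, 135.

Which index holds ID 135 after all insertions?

Insert 70: h=3, slot 3 empty -> index 3.
Insert 340: h=3, h2=1, slot 3 occupied -> index 4.
Insert 275: h=3, h2=4, slot 3 occupied -> index 2.
Insert 135: h=3, h2=4, slots 3,2 occupied -> index 1.
Table: [—, 135, 275, 70, 340]

1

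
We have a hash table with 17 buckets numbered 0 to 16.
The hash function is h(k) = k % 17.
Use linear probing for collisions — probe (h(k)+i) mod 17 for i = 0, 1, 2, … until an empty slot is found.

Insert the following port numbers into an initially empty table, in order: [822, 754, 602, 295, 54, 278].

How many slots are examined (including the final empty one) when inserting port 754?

822: h=6 → slot 6
754: h=6, probe 6,7 → slot 7
602: h=7, probe 7,8 → slot 8
295: h=6, probe 6,7,8,9 → slot 9
54: h=3 → slot 3
278: h=6, probe 6,7,8,9,10 → slot 10
Table: [., ., ., 54, ., ., 822, 754, 602, 295, 278, ., ., ., ., ., .]

2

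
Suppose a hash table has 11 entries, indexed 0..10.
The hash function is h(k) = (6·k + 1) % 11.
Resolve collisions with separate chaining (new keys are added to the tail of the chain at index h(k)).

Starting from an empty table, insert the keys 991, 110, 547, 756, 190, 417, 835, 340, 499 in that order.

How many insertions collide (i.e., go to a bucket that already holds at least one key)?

991 -> bucket 7
110 -> bucket 1
547 -> bucket 5
756 -> bucket 5 (collision)
190 -> bucket 8
417 -> bucket 6
835 -> bucket 6 (collision)
340 -> bucket 6 (collision)
499 -> bucket 3
Final buckets:
0: ∅
1: 110
2: ∅
3: 499
4: ∅
5: 547 -> 756
6: 417 -> 835 -> 340
7: 991
8: 190
9: ∅
10: ∅

3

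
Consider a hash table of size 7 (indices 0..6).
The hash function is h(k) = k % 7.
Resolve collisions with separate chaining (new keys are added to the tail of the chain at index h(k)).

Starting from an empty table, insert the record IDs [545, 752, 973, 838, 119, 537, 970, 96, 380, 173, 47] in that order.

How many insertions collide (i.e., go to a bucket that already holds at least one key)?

Insert 545: h=6, bucket 6 empty -> new chain.
Insert 752: h=3, bucket 3 empty -> new chain.
Insert 973: h=0, bucket 0 empty -> new chain.
Insert 838: h=5, bucket 5 empty -> new chain.
Insert 119: h=0, bucket 0 nonempty -> append to chain.
Insert 537: h=5, bucket 5 nonempty -> append to chain.
Insert 970: h=4, bucket 4 empty -> new chain.
Insert 96: h=5, bucket 5 nonempty -> append to chain.
Insert 380: h=2, bucket 2 empty -> new chain.
Insert 173: h=5, bucket 5 nonempty -> append to chain.
Insert 47: h=5, bucket 5 nonempty -> append to chain.
Final buckets:
0: 973 -> 119
1: _
2: 380
3: 752
4: 970
5: 838 -> 537 -> 96 -> 173 -> 47
6: 545

5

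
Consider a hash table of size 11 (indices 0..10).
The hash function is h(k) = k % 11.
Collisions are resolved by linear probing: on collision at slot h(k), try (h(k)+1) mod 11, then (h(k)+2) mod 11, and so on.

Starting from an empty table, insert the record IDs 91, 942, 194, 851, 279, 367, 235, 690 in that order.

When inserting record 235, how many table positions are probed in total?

91: h=3 → slot 3
942: h=7 → slot 7
194: h=7, probe 7,8 → slot 8
851: h=4 → slot 4
279: h=4, probe 4,5 → slot 5
367: h=4, probe 4,5,6 → slot 6
235: h=4, probe 4,5,6,7,8,9 → slot 9
690: h=8, probe 8,9,10 → slot 10
Table: [∅, ∅, ∅, 91, 851, 279, 367, 942, 194, 235, 690]

6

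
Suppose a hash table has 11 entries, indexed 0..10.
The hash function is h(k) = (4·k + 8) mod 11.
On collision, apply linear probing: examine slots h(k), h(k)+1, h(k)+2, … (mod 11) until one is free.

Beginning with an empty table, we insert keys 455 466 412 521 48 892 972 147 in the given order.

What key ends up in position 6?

Insert 455: h=2, slot 2 empty → index 2.
Insert 466: h=2, slot 2 occupied → index 3.
Insert 412: h=6, slot 6 empty → index 6.
Insert 521: h=2, slots 2,3 occupied → index 4.
Insert 48: h=2, slots 2,3,4 occupied → index 5.
Insert 892: h=1, slot 1 empty → index 1.
Insert 972: h=2, slots 2,3,4,5,6 occupied → index 7.
Insert 147: h=2, slots 2,3,4,5,6,7 occupied → index 8.
Table: [., 892, 455, 466, 521, 48, 412, 972, 147, ., .]

412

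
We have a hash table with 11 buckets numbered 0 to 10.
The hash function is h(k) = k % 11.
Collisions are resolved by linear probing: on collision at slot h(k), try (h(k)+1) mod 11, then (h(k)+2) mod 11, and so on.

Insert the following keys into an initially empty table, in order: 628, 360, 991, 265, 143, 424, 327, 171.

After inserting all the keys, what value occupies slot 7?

171

628 hashes to 1; slot 1 is free -> place at 1.
360 hashes to 8; slot 8 is free -> place at 8.
991 hashes to 1; 1 taken -> place at 2.
265 hashes to 1; 1,2 taken -> place at 3.
143 hashes to 0; slot 0 is free -> place at 0.
424 hashes to 6; slot 6 is free -> place at 6.
327 hashes to 8; 8 taken -> place at 9.
171 hashes to 6; 6 taken -> place at 7.
Table: [143, 628, 991, 265, ∅, ∅, 424, 171, 360, 327, ∅]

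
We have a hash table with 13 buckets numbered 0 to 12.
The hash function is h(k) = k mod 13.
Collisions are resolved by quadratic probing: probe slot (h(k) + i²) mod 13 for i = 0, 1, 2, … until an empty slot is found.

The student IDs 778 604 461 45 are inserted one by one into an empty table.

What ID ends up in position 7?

778 hashes to 11; slot 11 is free → place at 11.
604 hashes to 6; slot 6 is free → place at 6.
461 hashes to 6; 6 taken → place at 7.
45 hashes to 6; 6,7 taken → place at 10.
Table: [., ., ., ., ., ., 604, 461, ., ., 45, 778, .]

461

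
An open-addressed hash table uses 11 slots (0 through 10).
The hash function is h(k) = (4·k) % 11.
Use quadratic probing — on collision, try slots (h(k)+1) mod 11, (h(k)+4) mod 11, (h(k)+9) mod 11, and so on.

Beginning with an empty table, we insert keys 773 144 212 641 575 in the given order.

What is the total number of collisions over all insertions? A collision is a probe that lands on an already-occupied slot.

Insert 773: h=1, slot 1 empty => index 1.
Insert 144: h=4, slot 4 empty => index 4.
Insert 212: h=1, slot 1 occupied => index 2.
Insert 641: h=1, slots 1,2 occupied => index 5.
Insert 575: h=1, slots 1,2,5 occupied => index 10.
Table: [∅, 773, 212, ∅, 144, 641, ∅, ∅, ∅, ∅, 575]

6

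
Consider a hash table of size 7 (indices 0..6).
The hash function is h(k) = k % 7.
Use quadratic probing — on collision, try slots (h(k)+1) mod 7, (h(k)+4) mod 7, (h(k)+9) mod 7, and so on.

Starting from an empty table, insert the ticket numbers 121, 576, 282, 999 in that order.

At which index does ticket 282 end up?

6

121: h=2 => slot 2
576: h=2, probe 2,3 => slot 3
282: h=2, probe 2,3,6 => slot 6
999: h=5 => slot 5
Table: [—, —, 121, 576, —, 999, 282]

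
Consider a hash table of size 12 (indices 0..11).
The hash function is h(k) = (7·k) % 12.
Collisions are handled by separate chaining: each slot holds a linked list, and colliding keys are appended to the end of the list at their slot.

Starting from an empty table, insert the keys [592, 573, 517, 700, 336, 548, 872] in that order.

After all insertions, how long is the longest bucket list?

Insert 592: h=4, bucket 4 empty -> new chain.
Insert 573: h=3, bucket 3 empty -> new chain.
Insert 517: h=7, bucket 7 empty -> new chain.
Insert 700: h=4, bucket 4 nonempty -> append to chain.
Insert 336: h=0, bucket 0 empty -> new chain.
Insert 548: h=8, bucket 8 empty -> new chain.
Insert 872: h=8, bucket 8 nonempty -> append to chain.
Final buckets:
0: 336
1: ∅
2: ∅
3: 573
4: 592 -> 700
5: ∅
6: ∅
7: 517
8: 548 -> 872
9: ∅
10: ∅
11: ∅

2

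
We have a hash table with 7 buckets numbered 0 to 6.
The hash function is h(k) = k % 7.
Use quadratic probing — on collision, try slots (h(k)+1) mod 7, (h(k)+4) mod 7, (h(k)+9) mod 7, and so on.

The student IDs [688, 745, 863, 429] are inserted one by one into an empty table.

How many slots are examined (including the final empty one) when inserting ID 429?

Insert 688: h=2, slot 2 empty → index 2.
Insert 745: h=3, slot 3 empty → index 3.
Insert 863: h=2, slots 2,3 occupied → index 6.
Insert 429: h=2, slots 2,3,6 occupied → index 4.
Table: [., ., 688, 745, 429, ., 863]

4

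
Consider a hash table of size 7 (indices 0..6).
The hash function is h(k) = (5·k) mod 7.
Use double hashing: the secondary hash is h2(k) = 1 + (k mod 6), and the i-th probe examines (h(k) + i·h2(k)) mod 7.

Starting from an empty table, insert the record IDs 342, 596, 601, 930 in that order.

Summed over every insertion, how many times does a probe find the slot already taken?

2

342 hashes to 2; slot 2 is free → place at 2.
596 hashes to 5; slot 5 is free → place at 5.
601 hashes to 2, h2=2; 2 taken → place at 4.
930 hashes to 2, h2=1; 2 taken → place at 3.
Table: [∅, ∅, 342, 930, 601, 596, ∅]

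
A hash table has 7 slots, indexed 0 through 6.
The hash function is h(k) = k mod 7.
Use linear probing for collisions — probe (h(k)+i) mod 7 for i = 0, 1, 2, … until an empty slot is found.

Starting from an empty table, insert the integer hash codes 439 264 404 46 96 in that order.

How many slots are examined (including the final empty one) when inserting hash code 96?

439: h=5 => slot 5
264: h=5, probe 5,6 => slot 6
404: h=5, probe 5,6,0 => slot 0
46: h=4 => slot 4
96: h=5, probe 5,6,0,1 => slot 1
Table: [404, 96, ∅, ∅, 46, 439, 264]

4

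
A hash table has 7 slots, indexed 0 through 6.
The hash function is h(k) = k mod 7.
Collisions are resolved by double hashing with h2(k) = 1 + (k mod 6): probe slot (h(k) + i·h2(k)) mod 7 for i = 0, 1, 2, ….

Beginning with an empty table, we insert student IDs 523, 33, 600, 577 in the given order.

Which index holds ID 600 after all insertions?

523 hashes to 5; slot 5 is free → place at 5.
33 hashes to 5, h2=4; 5 taken → place at 2.
600 hashes to 5, h2=1; 5 taken → place at 6.
577 hashes to 3; slot 3 is free → place at 3.
Table: [_, _, 33, 577, _, 523, 600]

6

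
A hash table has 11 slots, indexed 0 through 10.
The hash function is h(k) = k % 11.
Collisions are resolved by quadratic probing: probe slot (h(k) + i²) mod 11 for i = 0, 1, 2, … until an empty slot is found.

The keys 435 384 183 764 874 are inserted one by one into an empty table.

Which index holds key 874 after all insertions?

435: h=6 → slot 6
384: h=10 → slot 10
183: h=7 → slot 7
764: h=5 → slot 5
874: h=5, probe 5,6,9 → slot 9
Table: [_, _, _, _, _, 764, 435, 183, _, 874, 384]

9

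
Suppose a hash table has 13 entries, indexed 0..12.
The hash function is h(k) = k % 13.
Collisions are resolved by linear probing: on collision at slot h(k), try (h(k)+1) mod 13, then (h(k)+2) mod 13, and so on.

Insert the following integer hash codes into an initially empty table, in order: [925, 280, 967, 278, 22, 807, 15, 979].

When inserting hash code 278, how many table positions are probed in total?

925 hashes to 2; slot 2 is free -> place at 2.
280 hashes to 7; slot 7 is free -> place at 7.
967 hashes to 5; slot 5 is free -> place at 5.
278 hashes to 5; 5 taken -> place at 6.
22 hashes to 9; slot 9 is free -> place at 9.
807 hashes to 1; slot 1 is free -> place at 1.
15 hashes to 2; 2 taken -> place at 3.
979 hashes to 4; slot 4 is free -> place at 4.
Table: [∅, 807, 925, 15, 979, 967, 278, 280, ∅, 22, ∅, ∅, ∅]

2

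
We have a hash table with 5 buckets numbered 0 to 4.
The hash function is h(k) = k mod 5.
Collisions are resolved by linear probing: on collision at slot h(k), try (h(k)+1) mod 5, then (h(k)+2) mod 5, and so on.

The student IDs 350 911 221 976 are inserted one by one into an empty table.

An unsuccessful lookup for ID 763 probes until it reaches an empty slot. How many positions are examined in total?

2

350 hashes to 0; slot 0 is free => place at 0.
911 hashes to 1; slot 1 is free => place at 1.
221 hashes to 1; 1 taken => place at 2.
976 hashes to 1; 1,2 taken => place at 3.
Table: [350, 911, 221, 976, ∅]
Lookup 763: h=3, probe 3,4 → slot 4 empty, not found.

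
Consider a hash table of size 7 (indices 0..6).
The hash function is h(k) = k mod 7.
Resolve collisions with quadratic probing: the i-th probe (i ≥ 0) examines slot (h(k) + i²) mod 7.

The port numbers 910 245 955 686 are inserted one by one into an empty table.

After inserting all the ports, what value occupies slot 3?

910 hashes to 0; slot 0 is free => place at 0.
245 hashes to 0; 0 taken => place at 1.
955 hashes to 3; slot 3 is free => place at 3.
686 hashes to 0; 0,1 taken => place at 4.
Table: [910, 245, ∅, 955, 686, ∅, ∅]

955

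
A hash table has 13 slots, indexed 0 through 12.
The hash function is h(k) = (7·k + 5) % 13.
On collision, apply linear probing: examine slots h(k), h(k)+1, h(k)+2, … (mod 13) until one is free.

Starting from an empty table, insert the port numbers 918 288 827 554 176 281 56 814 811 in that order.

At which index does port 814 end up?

0

918 hashes to 9; slot 9 is free → place at 9.
288 hashes to 6; slot 6 is free → place at 6.
827 hashes to 9; 9 taken → place at 10.
554 hashes to 9; 9,10 taken → place at 11.
176 hashes to 2; slot 2 is free → place at 2.
281 hashes to 9; 9,10,11 taken → place at 12.
56 hashes to 7; slot 7 is free → place at 7.
814 hashes to 9; 9,10,11,12 taken → place at 0.
811 hashes to 1; slot 1 is free → place at 1.
Table: [814, 811, 176, -, -, -, 288, 56, -, 918, 827, 554, 281]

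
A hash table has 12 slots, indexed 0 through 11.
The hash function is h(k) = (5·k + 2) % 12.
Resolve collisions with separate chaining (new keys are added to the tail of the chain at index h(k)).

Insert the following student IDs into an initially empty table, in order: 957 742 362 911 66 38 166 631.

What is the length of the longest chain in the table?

2

Insert 957: h=11, bucket 11 empty -> new chain.
Insert 742: h=4, bucket 4 empty -> new chain.
Insert 362: h=0, bucket 0 empty -> new chain.
Insert 911: h=9, bucket 9 empty -> new chain.
Insert 66: h=8, bucket 8 empty -> new chain.
Insert 38: h=0, bucket 0 nonempty -> append to chain.
Insert 166: h=4, bucket 4 nonempty -> append to chain.
Insert 631: h=1, bucket 1 empty -> new chain.
Final buckets:
0: 362 -> 38
1: 631
2: _
3: _
4: 742 -> 166
5: _
6: _
7: _
8: 66
9: 911
10: _
11: 957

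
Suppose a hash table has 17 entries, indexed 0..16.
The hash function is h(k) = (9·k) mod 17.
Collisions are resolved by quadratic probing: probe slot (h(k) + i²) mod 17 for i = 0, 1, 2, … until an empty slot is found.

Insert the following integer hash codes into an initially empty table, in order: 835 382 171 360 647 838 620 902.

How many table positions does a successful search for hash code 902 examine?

Insert 835: h=1, slot 1 empty -> index 1.
Insert 382: h=4, slot 4 empty -> index 4.
Insert 171: h=9, slot 9 empty -> index 9.
Insert 360: h=10, slot 10 empty -> index 10.
Insert 647: h=9, slots 9,10 occupied -> index 13.
Insert 838: h=11, slot 11 empty -> index 11.
Insert 620: h=4, slot 4 occupied -> index 5.
Insert 902: h=9, slots 9,10,13,1 occupied -> index 8.
Table: [-, 835, -, -, 382, 620, -, -, 902, 171, 360, 838, -, 647, -, -, -]
Lookup 902: h=9, probe 9,10,13,1,8 → found at 8.

5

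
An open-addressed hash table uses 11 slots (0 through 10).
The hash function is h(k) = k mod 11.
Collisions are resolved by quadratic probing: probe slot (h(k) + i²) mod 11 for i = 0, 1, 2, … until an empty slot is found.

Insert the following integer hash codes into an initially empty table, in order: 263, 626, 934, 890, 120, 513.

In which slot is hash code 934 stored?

Insert 263: h=10, slot 10 empty → index 10.
Insert 626: h=10, slot 10 occupied → index 0.
Insert 934: h=10, slots 10,0 occupied → index 3.
Insert 890: h=10, slots 10,0,3 occupied → index 8.
Insert 120: h=10, slots 10,0,3,8 occupied → index 4.
Insert 513: h=7, slot 7 empty → index 7.
Table: [626, ∅, ∅, 934, 120, ∅, ∅, 513, 890, ∅, 263]

3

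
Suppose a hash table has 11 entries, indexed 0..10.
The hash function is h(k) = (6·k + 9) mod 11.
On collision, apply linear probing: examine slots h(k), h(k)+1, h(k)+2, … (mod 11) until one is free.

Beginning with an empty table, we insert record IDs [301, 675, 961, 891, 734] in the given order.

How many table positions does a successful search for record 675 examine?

301: h=0 → slot 0
675: h=0, probe 0,1 → slot 1
961: h=0, probe 0,1,2 → slot 2
891: h=9 → slot 9
734: h=2, probe 2,3 → slot 3
Table: [301, 675, 961, 734, —, —, —, —, —, 891, —]
Lookup 675: h=0, probe 0,1 → found at 1.

2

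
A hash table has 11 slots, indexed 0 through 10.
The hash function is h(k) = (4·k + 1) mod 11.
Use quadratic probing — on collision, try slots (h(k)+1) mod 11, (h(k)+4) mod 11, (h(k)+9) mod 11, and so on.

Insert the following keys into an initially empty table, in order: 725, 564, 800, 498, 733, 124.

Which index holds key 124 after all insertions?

6

Insert 725: h=8, slot 8 empty → index 8.
Insert 564: h=2, slot 2 empty → index 2.
Insert 800: h=0, slot 0 empty → index 0.
Insert 498: h=2, slot 2 occupied → index 3.
Insert 733: h=7, slot 7 empty → index 7.
Insert 124: h=2, slots 2,3 occupied → index 6.
Table: [800, —, 564, 498, —, —, 124, 733, 725, —, —]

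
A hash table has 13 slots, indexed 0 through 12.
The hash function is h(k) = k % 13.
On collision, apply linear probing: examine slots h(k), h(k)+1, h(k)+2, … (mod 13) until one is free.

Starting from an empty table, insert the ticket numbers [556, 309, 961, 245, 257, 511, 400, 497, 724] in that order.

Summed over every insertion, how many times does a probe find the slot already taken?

12

Insert 556: h=10, slot 10 empty → index 10.
Insert 309: h=10, slot 10 occupied → index 11.
Insert 961: h=12, slot 12 empty → index 12.
Insert 245: h=11, slots 11,12 occupied → index 0.
Insert 257: h=10, slots 10,11,12,0 occupied → index 1.
Insert 511: h=4, slot 4 empty → index 4.
Insert 400: h=10, slots 10,11,12,0,1 occupied → index 2.
Insert 497: h=3, slot 3 empty → index 3.
Insert 724: h=9, slot 9 empty → index 9.
Table: [245, 257, 400, 497, 511, -, -, -, -, 724, 556, 309, 961]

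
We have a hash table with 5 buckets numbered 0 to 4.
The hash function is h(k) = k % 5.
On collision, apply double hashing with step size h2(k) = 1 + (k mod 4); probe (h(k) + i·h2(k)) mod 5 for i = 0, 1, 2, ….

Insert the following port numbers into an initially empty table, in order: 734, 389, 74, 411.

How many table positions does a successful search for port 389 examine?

2

734 hashes to 4; slot 4 is free => place at 4.
389 hashes to 4, h2=2; 4 taken => place at 1.
74 hashes to 4, h2=3; 4 taken => place at 2.
411 hashes to 1, h2=4; 1 taken => place at 0.
Table: [411, 389, 74, _, 734]
Lookup 389: h=4, h2=2, probe 4,1 → found at 1.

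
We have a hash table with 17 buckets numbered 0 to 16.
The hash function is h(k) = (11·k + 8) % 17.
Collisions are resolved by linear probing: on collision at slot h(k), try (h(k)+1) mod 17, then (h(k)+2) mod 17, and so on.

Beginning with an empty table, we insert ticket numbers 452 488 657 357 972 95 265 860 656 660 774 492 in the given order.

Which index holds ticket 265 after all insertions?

Insert 452: h=16, slot 16 empty → index 16.
Insert 488: h=4, slot 4 empty → index 4.
Insert 657: h=10, slot 10 empty → index 10.
Insert 357: h=8, slot 8 empty → index 8.
Insert 972: h=7, slot 7 empty → index 7.
Insert 95: h=16, slot 16 occupied → index 0.
Insert 265: h=16, slots 16,0 occupied → index 1.
Insert 860: h=16, slots 16,0,1 occupied → index 2.
Insert 656: h=16, slots 16,0,1,2 occupied → index 3.
Insert 660: h=9, slot 9 empty → index 9.
Insert 774: h=5, slot 5 empty → index 5.
Insert 492: h=14, slot 14 empty → index 14.
Table: [95, 265, 860, 656, 488, 774, -, 972, 357, 660, 657, -, -, -, 492, -, 452]

1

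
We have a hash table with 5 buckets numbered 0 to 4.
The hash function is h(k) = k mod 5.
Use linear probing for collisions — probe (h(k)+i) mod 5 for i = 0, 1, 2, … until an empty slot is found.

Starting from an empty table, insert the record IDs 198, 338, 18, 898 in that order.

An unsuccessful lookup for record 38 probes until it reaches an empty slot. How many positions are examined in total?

198: h=3 → slot 3
338: h=3, probe 3,4 → slot 4
18: h=3, probe 3,4,0 → slot 0
898: h=3, probe 3,4,0,1 → slot 1
Table: [18, 898, —, 198, 338]
Lookup 38: h=3, probe 3,4,0,1,2 → slot 2 empty, not found.

5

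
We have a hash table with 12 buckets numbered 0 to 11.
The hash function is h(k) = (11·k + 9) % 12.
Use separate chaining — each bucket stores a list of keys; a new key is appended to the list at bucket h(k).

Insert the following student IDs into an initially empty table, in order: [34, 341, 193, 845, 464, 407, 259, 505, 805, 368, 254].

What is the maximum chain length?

34 → bucket 11
341 → bucket 4
193 → bucket 8
845 → bucket 4 (collision)
464 → bucket 1
407 → bucket 10
259 → bucket 2
505 → bucket 8 (collision)
805 → bucket 8 (collision)
368 → bucket 1 (collision)
254 → bucket 7
Final buckets:
0: _
1: 464 -> 368
2: 259
3: _
4: 341 -> 845
5: _
6: _
7: 254
8: 193 -> 505 -> 805
9: _
10: 407
11: 34

3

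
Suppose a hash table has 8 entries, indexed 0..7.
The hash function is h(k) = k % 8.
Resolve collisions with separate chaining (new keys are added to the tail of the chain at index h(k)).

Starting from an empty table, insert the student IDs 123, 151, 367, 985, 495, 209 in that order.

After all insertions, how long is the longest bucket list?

Insert 123: h=3, bucket 3 empty -> new chain.
Insert 151: h=7, bucket 7 empty -> new chain.
Insert 367: h=7, bucket 7 nonempty -> append to chain.
Insert 985: h=1, bucket 1 empty -> new chain.
Insert 495: h=7, bucket 7 nonempty -> append to chain.
Insert 209: h=1, bucket 1 nonempty -> append to chain.
Final buckets:
0: —
1: 985 -> 209
2: —
3: 123
4: —
5: —
6: —
7: 151 -> 367 -> 495

3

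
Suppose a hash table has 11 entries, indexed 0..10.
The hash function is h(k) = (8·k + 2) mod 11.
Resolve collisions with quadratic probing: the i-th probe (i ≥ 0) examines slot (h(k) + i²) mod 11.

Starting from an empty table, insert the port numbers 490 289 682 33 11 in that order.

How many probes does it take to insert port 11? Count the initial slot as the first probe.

490: h=6 → slot 6
289: h=4 → slot 4
682: h=2 → slot 2
33: h=2, probe 2,3 → slot 3
11: h=2, probe 2,3,6,0 → slot 0
Table: [11, ∅, 682, 33, 289, ∅, 490, ∅, ∅, ∅, ∅]

4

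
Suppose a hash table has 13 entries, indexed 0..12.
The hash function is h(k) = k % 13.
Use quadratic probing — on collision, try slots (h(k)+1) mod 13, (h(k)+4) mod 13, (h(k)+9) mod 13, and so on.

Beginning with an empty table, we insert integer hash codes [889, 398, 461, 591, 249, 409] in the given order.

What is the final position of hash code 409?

889: h=5 → slot 5
398: h=8 → slot 8
461: h=6 → slot 6
591: h=6, probe 6,7 → slot 7
249: h=2 → slot 2
409: h=6, probe 6,7,10 → slot 10
Table: [., ., 249, ., ., 889, 461, 591, 398, ., 409, ., .]

10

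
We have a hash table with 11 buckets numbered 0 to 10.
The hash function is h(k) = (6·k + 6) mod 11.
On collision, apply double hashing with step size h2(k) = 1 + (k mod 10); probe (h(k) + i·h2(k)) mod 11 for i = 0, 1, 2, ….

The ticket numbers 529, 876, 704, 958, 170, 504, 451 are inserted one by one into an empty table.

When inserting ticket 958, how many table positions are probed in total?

2

529: h=1 → slot 1
876: h=4 → slot 4
704: h=6 → slot 6
958: h=1, h2=9, probe 1,10 → slot 10
170: h=3 → slot 3
504: h=5 → slot 5
451: h=6, h2=2, probe 6,8 → slot 8
Table: [_, 529, _, 170, 876, 504, 704, _, 451, _, 958]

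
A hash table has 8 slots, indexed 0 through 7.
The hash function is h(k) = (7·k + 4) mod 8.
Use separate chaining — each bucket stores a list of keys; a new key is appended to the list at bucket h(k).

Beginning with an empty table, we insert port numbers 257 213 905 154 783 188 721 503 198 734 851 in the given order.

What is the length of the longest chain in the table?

Insert 257: h=3, bucket 3 empty → new chain.
Insert 213: h=7, bucket 7 empty → new chain.
Insert 905: h=3, bucket 3 nonempty → append to chain.
Insert 154: h=2, bucket 2 empty → new chain.
Insert 783: h=5, bucket 5 empty → new chain.
Insert 188: h=0, bucket 0 empty → new chain.
Insert 721: h=3, bucket 3 nonempty → append to chain.
Insert 503: h=5, bucket 5 nonempty → append to chain.
Insert 198: h=6, bucket 6 empty → new chain.
Insert 734: h=6, bucket 6 nonempty → append to chain.
Insert 851: h=1, bucket 1 empty → new chain.
Final buckets:
0: 188
1: 851
2: 154
3: 257 -> 905 -> 721
4: .
5: 783 -> 503
6: 198 -> 734
7: 213

3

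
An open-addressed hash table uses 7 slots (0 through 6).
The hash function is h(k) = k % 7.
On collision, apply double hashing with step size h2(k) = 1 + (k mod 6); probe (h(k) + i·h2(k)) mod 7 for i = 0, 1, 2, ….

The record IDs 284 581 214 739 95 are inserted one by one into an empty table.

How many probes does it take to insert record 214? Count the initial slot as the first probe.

284 hashes to 4; slot 4 is free -> place at 4.
581 hashes to 0; slot 0 is free -> place at 0.
214 hashes to 4, h2=5; 4 taken -> place at 2.
739 hashes to 4, h2=2; 4 taken -> place at 6.
95 hashes to 4, h2=6; 4 taken -> place at 3.
Table: [581, _, 214, 95, 284, _, 739]

2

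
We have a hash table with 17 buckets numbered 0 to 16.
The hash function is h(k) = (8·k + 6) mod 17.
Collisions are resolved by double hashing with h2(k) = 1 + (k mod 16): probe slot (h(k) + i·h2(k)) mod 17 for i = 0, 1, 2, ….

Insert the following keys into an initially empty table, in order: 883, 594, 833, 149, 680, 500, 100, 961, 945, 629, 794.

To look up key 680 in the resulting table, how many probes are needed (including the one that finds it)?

3

883: h=15 -> slot 15
594: h=15, h2=3, probe 15,1 -> slot 1
833: h=6 -> slot 6
149: h=8 -> slot 8
680: h=6, h2=9, probe 6,15,7 -> slot 7
500: h=11 -> slot 11
100: h=7, h2=5, probe 7,12 -> slot 12
961: h=10 -> slot 10
945: h=1, h2=2, probe 1,3 -> slot 3
629: h=6, h2=6, probe 6,12,1,7,13 -> slot 13
794: h=0 -> slot 0
Table: [794, 594, -, 945, -, -, 833, 680, 149, -, 961, 500, 100, 629, -, 883, -]
Lookup 680: h=6, h2=9, probe 6,15,7 → found at 7.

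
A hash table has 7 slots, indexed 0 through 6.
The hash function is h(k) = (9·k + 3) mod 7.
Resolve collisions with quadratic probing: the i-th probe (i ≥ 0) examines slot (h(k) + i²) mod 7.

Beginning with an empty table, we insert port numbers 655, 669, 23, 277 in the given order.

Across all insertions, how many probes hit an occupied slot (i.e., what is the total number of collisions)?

Insert 655: h=4, slot 4 empty → index 4.
Insert 669: h=4, slot 4 occupied → index 5.
Insert 23: h=0, slot 0 empty → index 0.
Insert 277: h=4, slots 4,5 occupied → index 1.
Table: [23, 277, ∅, ∅, 655, 669, ∅]

3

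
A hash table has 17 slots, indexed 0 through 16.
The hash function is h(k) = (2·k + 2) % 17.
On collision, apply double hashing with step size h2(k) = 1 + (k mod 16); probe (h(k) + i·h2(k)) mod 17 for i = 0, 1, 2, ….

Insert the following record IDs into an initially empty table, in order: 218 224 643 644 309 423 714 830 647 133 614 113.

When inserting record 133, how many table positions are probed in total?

5

218 hashes to 13; slot 13 is free -> place at 13.
224 hashes to 8; slot 8 is free -> place at 8.
643 hashes to 13, h2=4; 13 taken -> place at 0.
644 hashes to 15; slot 15 is free -> place at 15.
309 hashes to 8, h2=6; 8 taken -> place at 14.
423 hashes to 15, h2=8; 15 taken -> place at 6.
714 hashes to 2; slot 2 is free -> place at 2.
830 hashes to 13, h2=15; 13 taken -> place at 11.
647 hashes to 4; slot 4 is free -> place at 4.
133 hashes to 13, h2=6; 13,2,8,14 taken -> place at 3.
614 hashes to 6, h2=7; 6,13,3 taken -> place at 10.
113 hashes to 7; slot 7 is free -> place at 7.
Table: [643, —, 714, 133, 647, —, 423, 113, 224, —, 614, 830, —, 218, 309, 644, —]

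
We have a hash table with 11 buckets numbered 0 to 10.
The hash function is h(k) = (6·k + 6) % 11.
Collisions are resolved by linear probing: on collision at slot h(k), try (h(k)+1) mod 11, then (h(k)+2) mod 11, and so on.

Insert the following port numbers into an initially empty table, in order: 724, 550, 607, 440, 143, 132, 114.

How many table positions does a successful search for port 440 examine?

3

Insert 724: h=5, slot 5 empty => index 5.
Insert 550: h=6, slot 6 empty => index 6.
Insert 607: h=7, slot 7 empty => index 7.
Insert 440: h=6, slots 6,7 occupied => index 8.
Insert 143: h=6, slots 6,7,8 occupied => index 9.
Insert 132: h=6, slots 6,7,8,9 occupied => index 10.
Insert 114: h=8, slots 8,9,10 occupied => index 0.
Table: [114, ∅, ∅, ∅, ∅, 724, 550, 607, 440, 143, 132]
Lookup 440: h=6, probe 6,7,8 → found at 8.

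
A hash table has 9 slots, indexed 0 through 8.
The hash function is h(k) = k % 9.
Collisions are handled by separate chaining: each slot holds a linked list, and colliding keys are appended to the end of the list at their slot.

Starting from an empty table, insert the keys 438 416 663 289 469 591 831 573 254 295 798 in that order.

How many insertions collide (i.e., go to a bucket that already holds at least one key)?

Insert 438: h=6, bucket 6 empty → new chain.
Insert 416: h=2, bucket 2 empty → new chain.
Insert 663: h=6, bucket 6 nonempty → append to chain.
Insert 289: h=1, bucket 1 empty → new chain.
Insert 469: h=1, bucket 1 nonempty → append to chain.
Insert 591: h=6, bucket 6 nonempty → append to chain.
Insert 831: h=3, bucket 3 empty → new chain.
Insert 573: h=6, bucket 6 nonempty → append to chain.
Insert 254: h=2, bucket 2 nonempty → append to chain.
Insert 295: h=7, bucket 7 empty → new chain.
Insert 798: h=6, bucket 6 nonempty → append to chain.
Final buckets:
0: .
1: 289 -> 469
2: 416 -> 254
3: 831
4: .
5: .
6: 438 -> 663 -> 591 -> 573 -> 798
7: 295
8: .

6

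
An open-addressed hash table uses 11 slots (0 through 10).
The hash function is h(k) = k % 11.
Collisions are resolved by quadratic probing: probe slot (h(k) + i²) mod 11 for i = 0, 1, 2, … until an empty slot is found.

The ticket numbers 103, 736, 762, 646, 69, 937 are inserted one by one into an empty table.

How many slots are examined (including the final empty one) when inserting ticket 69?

103: h=4 → slot 4
736: h=10 → slot 10
762: h=3 → slot 3
646: h=8 → slot 8
69: h=3, probe 3,4,7 → slot 7
937: h=2 → slot 2
Table: [., ., 937, 762, 103, ., ., 69, 646, ., 736]

3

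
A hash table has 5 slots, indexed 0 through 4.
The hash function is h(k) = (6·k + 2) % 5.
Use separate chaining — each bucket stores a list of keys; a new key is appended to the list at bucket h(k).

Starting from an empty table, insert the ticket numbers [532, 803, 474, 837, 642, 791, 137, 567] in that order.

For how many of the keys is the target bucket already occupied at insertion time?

Insert 532: h=4, bucket 4 empty → new chain.
Insert 803: h=0, bucket 0 empty → new chain.
Insert 474: h=1, bucket 1 empty → new chain.
Insert 837: h=4, bucket 4 nonempty → append to chain.
Insert 642: h=4, bucket 4 nonempty → append to chain.
Insert 791: h=3, bucket 3 empty → new chain.
Insert 137: h=4, bucket 4 nonempty → append to chain.
Insert 567: h=4, bucket 4 nonempty → append to chain.
Final buckets:
0: 803
1: 474
2: ∅
3: 791
4: 532 -> 837 -> 642 -> 137 -> 567

4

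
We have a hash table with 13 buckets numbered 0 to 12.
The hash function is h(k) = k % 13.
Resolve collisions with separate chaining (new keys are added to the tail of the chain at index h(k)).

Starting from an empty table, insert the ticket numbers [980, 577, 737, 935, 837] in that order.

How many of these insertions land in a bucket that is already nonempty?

Insert 980: h=5, bucket 5 empty → new chain.
Insert 577: h=5, bucket 5 nonempty → append to chain.
Insert 737: h=9, bucket 9 empty → new chain.
Insert 935: h=12, bucket 12 empty → new chain.
Insert 837: h=5, bucket 5 nonempty → append to chain.
Final buckets:
0: .
1: .
2: .
3: .
4: .
5: 980 -> 577 -> 837
6: .
7: .
8: .
9: 737
10: .
11: .
12: 935

2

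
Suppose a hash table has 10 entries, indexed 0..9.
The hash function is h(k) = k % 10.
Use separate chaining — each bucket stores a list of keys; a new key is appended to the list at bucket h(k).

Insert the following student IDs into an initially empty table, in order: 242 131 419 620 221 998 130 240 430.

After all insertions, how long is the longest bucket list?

242 -> bucket 2
131 -> bucket 1
419 -> bucket 9
620 -> bucket 0
221 -> bucket 1 (collision)
998 -> bucket 8
130 -> bucket 0 (collision)
240 -> bucket 0 (collision)
430 -> bucket 0 (collision)
Final buckets:
0: 620 -> 130 -> 240 -> 430
1: 131 -> 221
2: 242
3: -
4: -
5: -
6: -
7: -
8: 998
9: 419

4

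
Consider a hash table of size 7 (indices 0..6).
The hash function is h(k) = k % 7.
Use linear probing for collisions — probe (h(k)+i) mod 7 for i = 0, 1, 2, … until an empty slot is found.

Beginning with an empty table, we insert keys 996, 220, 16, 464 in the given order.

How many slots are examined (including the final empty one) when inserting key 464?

4

996 hashes to 2; slot 2 is free => place at 2.
220 hashes to 3; slot 3 is free => place at 3.
16 hashes to 2; 2,3 taken => place at 4.
464 hashes to 2; 2,3,4 taken => place at 5.
Table: [_, _, 996, 220, 16, 464, _]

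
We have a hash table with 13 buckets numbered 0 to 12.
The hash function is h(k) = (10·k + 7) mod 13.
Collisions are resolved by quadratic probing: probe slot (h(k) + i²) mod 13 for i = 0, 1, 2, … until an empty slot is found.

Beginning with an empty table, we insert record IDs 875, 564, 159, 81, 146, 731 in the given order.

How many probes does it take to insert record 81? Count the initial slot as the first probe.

2

875 hashes to 8; slot 8 is free → place at 8.
564 hashes to 5; slot 5 is free → place at 5.
159 hashes to 11; slot 11 is free → place at 11.
81 hashes to 11; 11 taken → place at 12.
146 hashes to 11; 11,12 taken → place at 2.
731 hashes to 11; 11,12,2 taken → place at 7.
Table: [∅, ∅, 146, ∅, ∅, 564, ∅, 731, 875, ∅, ∅, 159, 81]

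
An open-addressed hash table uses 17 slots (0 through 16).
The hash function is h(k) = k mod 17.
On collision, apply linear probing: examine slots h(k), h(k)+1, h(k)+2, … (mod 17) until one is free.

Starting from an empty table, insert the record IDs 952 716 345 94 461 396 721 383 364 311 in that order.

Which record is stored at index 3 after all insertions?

Insert 952: h=0, slot 0 empty → index 0.
Insert 716: h=2, slot 2 empty → index 2.
Insert 345: h=5, slot 5 empty → index 5.
Insert 94: h=9, slot 9 empty → index 9.
Insert 461: h=2, slot 2 occupied → index 3.
Insert 396: h=5, slot 5 occupied → index 6.
Insert 721: h=7, slot 7 empty → index 7.
Insert 383: h=9, slot 9 occupied → index 10.
Insert 364: h=7, slot 7 occupied → index 8.
Insert 311: h=5, slots 5,6,7,8,9,10 occupied → index 11.
Table: [952, -, 716, 461, -, 345, 396, 721, 364, 94, 383, 311, -, -, -, -, -]

461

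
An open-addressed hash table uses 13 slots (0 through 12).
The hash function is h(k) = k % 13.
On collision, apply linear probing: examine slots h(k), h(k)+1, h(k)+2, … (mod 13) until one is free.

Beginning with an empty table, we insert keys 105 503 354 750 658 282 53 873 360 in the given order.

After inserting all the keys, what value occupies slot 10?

750

Insert 105: h=1, slot 1 empty -> index 1.
Insert 503: h=9, slot 9 empty -> index 9.
Insert 354: h=3, slot 3 empty -> index 3.
Insert 750: h=9, slot 9 occupied -> index 10.
Insert 658: h=8, slot 8 empty -> index 8.
Insert 282: h=9, slots 9,10 occupied -> index 11.
Insert 53: h=1, slot 1 occupied -> index 2.
Insert 873: h=2, slots 2,3 occupied -> index 4.
Insert 360: h=9, slots 9,10,11 occupied -> index 12.
Table: [—, 105, 53, 354, 873, —, —, —, 658, 503, 750, 282, 360]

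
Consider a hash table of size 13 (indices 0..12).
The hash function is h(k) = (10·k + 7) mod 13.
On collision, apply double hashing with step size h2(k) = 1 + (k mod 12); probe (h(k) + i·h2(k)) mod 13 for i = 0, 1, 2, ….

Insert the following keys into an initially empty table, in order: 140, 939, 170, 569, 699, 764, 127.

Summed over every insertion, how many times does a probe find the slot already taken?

5

Insert 140: h=3, slot 3 empty => index 3.
Insert 939: h=11, slot 11 empty => index 11.
Insert 170: h=4, slot 4 empty => index 4.
Insert 569: h=3, h2=6, slot 3 occupied => index 9.
Insert 699: h=3, h2=4, slot 3 occupied => index 7.
Insert 764: h=3, h2=9, slot 3 occupied => index 12.
Insert 127: h=3, h2=8, slots 3,11 occupied => index 6.
Table: [—, —, —, 140, 170, —, 127, 699, —, 569, —, 939, 764]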